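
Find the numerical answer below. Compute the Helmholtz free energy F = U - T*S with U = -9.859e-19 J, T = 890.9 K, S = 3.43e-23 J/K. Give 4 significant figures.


Step 1: T*S = 890.9 * 3.43e-23 = 3.056e-20 J
Step 2: F = U - T*S = -9.859e-19 - 3.056e-20
Step 3: F = -1.016e-18 J

-1.016e-18


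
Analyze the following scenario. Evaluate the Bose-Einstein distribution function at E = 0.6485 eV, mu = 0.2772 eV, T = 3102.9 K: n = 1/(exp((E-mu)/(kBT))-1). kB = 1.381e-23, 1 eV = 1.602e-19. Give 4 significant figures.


Step 1: (E - mu) = 0.3713 eV
Step 2: x = (E-mu)*eV/(kB*T) = 0.3713*1.602e-19/(1.381e-23*3102.9) = 1.388
Step 3: exp(x) = 4.007
Step 4: n = 1/(exp(x)-1) = 0.3325

0.3325


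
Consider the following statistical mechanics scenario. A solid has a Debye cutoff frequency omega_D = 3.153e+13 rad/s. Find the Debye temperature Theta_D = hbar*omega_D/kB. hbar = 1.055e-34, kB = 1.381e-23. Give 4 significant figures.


Step 1: hbar*omega_D = 1.055e-34 * 3.153e+13 = 3.326e-21 J
Step 2: Theta_D = 3.326e-21 / 1.381e-23
Step 3: Theta_D = 240.9 K

240.9


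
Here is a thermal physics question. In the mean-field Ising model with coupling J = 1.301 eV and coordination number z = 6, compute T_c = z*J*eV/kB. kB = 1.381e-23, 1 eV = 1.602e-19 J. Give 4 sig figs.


Step 1: z*J = 6*1.301 = 7.806 eV
Step 2: Convert to Joules: 7.806*1.602e-19 = 1.251e-18 J
Step 3: T_c = 1.251e-18 / 1.381e-23 = 9.055e+04 K

9.055e+04


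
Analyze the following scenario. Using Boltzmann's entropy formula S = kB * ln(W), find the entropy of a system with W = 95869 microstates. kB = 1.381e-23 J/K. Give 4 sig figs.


Step 1: ln(W) = ln(95869) = 11.47
Step 2: S = kB * ln(W) = 1.381e-23 * 11.47
Step 3: S = 1.584e-22 J/K

1.584e-22


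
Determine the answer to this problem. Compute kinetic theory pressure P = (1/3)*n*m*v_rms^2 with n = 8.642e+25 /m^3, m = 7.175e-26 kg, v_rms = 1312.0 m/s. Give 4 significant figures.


Step 1: v_rms^2 = 1312.0^2 = 1.721e+06
Step 2: n*m = 8.642e+25*7.175e-26 = 6.201
Step 3: P = (1/3)*6.201*1.721e+06 = 3.558e+06 Pa

3.558e+06


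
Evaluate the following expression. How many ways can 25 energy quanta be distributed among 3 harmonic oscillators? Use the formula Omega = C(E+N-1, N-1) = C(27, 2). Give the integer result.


Step 1: Use binomial coefficient C(27, 2)
Step 2: Numerator = 27! / 25!
Step 3: Denominator = 2!
Step 4: Omega = 351

351


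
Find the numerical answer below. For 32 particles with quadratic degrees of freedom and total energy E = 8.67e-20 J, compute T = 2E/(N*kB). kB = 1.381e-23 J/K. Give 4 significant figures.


Step 1: Numerator = 2*E = 2*8.67e-20 = 1.734e-19 J
Step 2: Denominator = N*kB = 32*1.381e-23 = 4.419e-22
Step 3: T = 1.734e-19 / 4.419e-22 = 392.4 K

392.4


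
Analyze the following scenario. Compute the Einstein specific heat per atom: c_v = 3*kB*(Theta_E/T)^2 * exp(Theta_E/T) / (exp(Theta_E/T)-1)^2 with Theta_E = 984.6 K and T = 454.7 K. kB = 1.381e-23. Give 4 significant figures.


Step 1: x = Theta_E/T = 984.6/454.7 = 2.165
Step 2: x^2 = 4.689
Step 3: exp(x) = 8.718
Step 4: c_v = 3*1.381e-23*4.689*8.718/(8.718-1)^2 = 2.843e-23

2.843e-23


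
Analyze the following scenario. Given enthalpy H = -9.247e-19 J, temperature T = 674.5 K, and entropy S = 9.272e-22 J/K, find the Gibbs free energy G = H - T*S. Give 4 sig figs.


Step 1: T*S = 674.5 * 9.272e-22 = 6.254e-19 J
Step 2: G = H - T*S = -9.247e-19 - 6.254e-19
Step 3: G = -1.55e-18 J

-1.55e-18


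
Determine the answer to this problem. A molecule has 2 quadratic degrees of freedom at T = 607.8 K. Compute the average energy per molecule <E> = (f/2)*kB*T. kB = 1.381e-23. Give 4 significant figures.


Step 1: f/2 = 2/2 = 1
Step 2: kB*T = 1.381e-23 * 607.8 = 8.394e-21
Step 3: <E> = 1 * 8.394e-21 = 8.394e-21 J

8.394e-21


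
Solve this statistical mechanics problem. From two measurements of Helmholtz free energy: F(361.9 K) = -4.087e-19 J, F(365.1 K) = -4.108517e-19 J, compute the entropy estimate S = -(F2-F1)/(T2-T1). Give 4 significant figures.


Step 1: dF = F2 - F1 = -4.108517e-19 - (-4.087e-19) = -2.1517e-21 J
Step 2: dT = T2 - T1 = 365.1 - 361.9 = 3.2 K
Step 3: S = -dF/dT = -(-2.1517e-21)/3.2 = 6.724e-22 J/K

6.724e-22


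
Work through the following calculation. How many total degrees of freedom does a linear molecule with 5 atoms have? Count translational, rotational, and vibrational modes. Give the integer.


Step 1: Translational DOF = 3
Step 2: Rotational DOF (linear) = 2
Step 3: Vibrational DOF = 3*5 - 5 = 10
Step 4: Total = 3 + 2 + 10 = 15

15


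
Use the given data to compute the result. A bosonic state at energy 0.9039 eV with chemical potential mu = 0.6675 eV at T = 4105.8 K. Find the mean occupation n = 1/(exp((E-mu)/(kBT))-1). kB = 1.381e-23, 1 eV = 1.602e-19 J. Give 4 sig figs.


Step 1: (E - mu) = 0.2364 eV
Step 2: x = (E-mu)*eV/(kB*T) = 0.2364*1.602e-19/(1.381e-23*4105.8) = 0.6679
Step 3: exp(x) = 1.95
Step 4: n = 1/(exp(x)-1) = 1.052

1.052


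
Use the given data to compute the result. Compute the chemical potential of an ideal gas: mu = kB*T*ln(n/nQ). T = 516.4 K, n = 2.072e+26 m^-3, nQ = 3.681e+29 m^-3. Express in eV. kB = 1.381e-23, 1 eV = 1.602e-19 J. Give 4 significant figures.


Step 1: n/nQ = 2.072e+26/3.681e+29 = 0.0005629
Step 2: ln(n/nQ) = -7.482
Step 3: mu = kB*T*ln(n/nQ) = 7.131e-21*-7.482 = -5.336e-20 J
Step 4: Convert to eV: -5.336e-20/1.602e-19 = -0.3331 eV

-0.3331


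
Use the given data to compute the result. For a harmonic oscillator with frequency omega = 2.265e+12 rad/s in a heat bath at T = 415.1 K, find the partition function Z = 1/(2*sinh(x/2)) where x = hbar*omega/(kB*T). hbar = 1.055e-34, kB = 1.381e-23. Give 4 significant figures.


Step 1: Compute x = hbar*omega/(kB*T) = 1.055e-34*2.265e+12/(1.381e-23*415.1) = 0.04168
Step 2: x/2 = 0.02084
Step 3: sinh(x/2) = 0.02084
Step 4: Z = 1/(2*0.02084) = 23.99

23.99


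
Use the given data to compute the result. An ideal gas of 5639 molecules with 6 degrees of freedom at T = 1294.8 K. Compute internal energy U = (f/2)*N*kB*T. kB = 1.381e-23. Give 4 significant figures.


Step 1: f/2 = 6/2 = 3.0
Step 2: N*kB*T = 5639*1.381e-23*1294.8 = 1.008e-16
Step 3: U = 3.0 * 1.008e-16 = 3.025e-16 J

3.025e-16


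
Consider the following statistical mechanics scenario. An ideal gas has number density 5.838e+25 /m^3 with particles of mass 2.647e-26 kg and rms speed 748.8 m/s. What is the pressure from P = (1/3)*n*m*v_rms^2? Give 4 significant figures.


Step 1: v_rms^2 = 748.8^2 = 5.607e+05
Step 2: n*m = 5.838e+25*2.647e-26 = 1.545
Step 3: P = (1/3)*1.545*5.607e+05 = 2.888e+05 Pa

2.888e+05


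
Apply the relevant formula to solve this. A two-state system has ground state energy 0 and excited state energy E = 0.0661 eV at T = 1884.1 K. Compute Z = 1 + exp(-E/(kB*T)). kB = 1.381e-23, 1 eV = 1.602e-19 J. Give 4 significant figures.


Step 1: Compute beta*E = E*eV/(kB*T) = 0.0661*1.602e-19/(1.381e-23*1884.1) = 0.407
Step 2: exp(-beta*E) = exp(-0.407) = 0.6657
Step 3: Z = 1 + 0.6657 = 1.666

1.666


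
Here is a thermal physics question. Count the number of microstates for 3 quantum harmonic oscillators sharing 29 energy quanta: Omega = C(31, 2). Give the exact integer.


Step 1: Use binomial coefficient C(31, 2)
Step 2: Numerator = 31! / 29!
Step 3: Denominator = 2!
Step 4: Omega = 465

465


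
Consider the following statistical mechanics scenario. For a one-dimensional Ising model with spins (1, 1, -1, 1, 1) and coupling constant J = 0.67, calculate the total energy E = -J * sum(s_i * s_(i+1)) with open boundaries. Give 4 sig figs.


Step 1: Nearest-neighbor products: 1, -1, -1, 1
Step 2: Sum of products = 0
Step 3: E = -0.67 * 0 = 0

0


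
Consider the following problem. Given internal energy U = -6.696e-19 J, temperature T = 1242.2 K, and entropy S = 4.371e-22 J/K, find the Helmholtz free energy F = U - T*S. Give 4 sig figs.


Step 1: T*S = 1242.2 * 4.371e-22 = 5.43e-19 J
Step 2: F = U - T*S = -6.696e-19 - 5.43e-19
Step 3: F = -1.213e-18 J

-1.213e-18


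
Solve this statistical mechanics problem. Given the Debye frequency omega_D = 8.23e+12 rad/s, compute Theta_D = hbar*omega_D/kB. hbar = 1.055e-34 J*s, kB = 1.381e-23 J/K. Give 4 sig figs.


Step 1: hbar*omega_D = 1.055e-34 * 8.23e+12 = 8.683e-22 J
Step 2: Theta_D = 8.683e-22 / 1.381e-23
Step 3: Theta_D = 62.87 K

62.87


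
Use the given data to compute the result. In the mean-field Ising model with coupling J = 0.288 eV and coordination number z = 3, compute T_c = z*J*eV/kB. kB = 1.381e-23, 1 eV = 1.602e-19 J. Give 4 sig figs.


Step 1: z*J = 3*0.288 = 0.864 eV
Step 2: Convert to Joules: 0.864*1.602e-19 = 1.384e-19 J
Step 3: T_c = 1.384e-19 / 1.381e-23 = 1.002e+04 K

1.002e+04


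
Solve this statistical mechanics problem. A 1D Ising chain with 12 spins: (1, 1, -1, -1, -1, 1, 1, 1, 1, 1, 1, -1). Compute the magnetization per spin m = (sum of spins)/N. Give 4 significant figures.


Step 1: Count up spins (+1): 8, down spins (-1): 4
Step 2: Total magnetization M = 8 - 4 = 4
Step 3: m = M/N = 4/12 = 0.3333

0.3333


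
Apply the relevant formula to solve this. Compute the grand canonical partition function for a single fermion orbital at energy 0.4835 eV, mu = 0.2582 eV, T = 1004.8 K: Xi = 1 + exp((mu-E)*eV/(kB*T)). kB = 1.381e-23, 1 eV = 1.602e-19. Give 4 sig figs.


Step 1: (mu - E) = 0.2582 - 0.4835 = -0.2253 eV
Step 2: x = (mu-E)*eV/(kB*T) = -0.2253*1.602e-19/(1.381e-23*1004.8) = -2.601
Step 3: exp(x) = 0.07419
Step 4: Xi = 1 + 0.07419 = 1.074

1.074


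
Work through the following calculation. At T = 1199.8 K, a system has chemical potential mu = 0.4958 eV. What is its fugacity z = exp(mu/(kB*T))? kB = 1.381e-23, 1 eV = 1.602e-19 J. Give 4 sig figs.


Step 1: Convert mu to Joules: 0.4958*1.602e-19 = 7.943e-20 J
Step 2: kB*T = 1.381e-23*1199.8 = 1.657e-20 J
Step 3: mu/(kB*T) = 4.794
Step 4: z = exp(4.794) = 120.7

120.7


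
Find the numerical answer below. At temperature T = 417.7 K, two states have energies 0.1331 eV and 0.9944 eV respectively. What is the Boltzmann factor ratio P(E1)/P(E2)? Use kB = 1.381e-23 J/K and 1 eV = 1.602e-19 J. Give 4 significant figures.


Step 1: Compute energy difference dE = E1 - E2 = 0.1331 - 0.9944 = -0.8613 eV
Step 2: Convert to Joules: dE_J = -0.8613 * 1.602e-19 = -1.38e-19 J
Step 3: Compute exponent = -dE_J / (kB * T) = -(-1.38e-19) / (1.381e-23 * 417.7) = 23.92
Step 4: P(E1)/P(E2) = exp(23.92) = 2.445e+10

2.445e+10


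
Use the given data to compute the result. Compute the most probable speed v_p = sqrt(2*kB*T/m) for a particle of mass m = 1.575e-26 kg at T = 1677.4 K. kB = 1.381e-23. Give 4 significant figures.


Step 1: Numerator = 2*kB*T = 2*1.381e-23*1677.4 = 4.633e-20
Step 2: Ratio = 4.633e-20 / 1.575e-26 = 2.942e+06
Step 3: v_p = sqrt(2.942e+06) = 1715 m/s

1715


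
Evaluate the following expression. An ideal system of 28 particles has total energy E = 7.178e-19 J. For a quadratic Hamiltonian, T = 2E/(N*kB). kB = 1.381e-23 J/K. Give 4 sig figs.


Step 1: Numerator = 2*E = 2*7.178e-19 = 1.436e-18 J
Step 2: Denominator = N*kB = 28*1.381e-23 = 3.867e-22
Step 3: T = 1.436e-18 / 3.867e-22 = 3713 K

3713


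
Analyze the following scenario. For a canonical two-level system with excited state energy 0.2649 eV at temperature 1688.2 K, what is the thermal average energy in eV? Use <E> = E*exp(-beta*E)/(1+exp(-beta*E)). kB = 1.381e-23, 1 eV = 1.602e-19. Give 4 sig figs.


Step 1: beta*E = 0.2649*1.602e-19/(1.381e-23*1688.2) = 1.82
Step 2: exp(-beta*E) = 0.162
Step 3: <E> = 0.2649*0.162/(1+0.162) = 0.03693 eV

0.03693


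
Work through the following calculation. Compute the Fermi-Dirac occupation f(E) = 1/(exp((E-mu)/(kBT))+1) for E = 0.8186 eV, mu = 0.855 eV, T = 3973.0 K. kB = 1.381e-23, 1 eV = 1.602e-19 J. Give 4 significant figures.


Step 1: (E - mu) = 0.8186 - 0.855 = -0.0364 eV
Step 2: Convert: (E-mu)*eV = -5.831e-21 J
Step 3: x = (E-mu)*eV/(kB*T) = -0.1063
Step 4: f = 1/(exp(-0.1063)+1) = 0.5265

0.5265


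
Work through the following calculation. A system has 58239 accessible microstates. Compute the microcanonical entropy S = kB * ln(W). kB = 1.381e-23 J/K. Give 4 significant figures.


Step 1: ln(W) = ln(58239) = 10.97
Step 2: S = kB * ln(W) = 1.381e-23 * 10.97
Step 3: S = 1.515e-22 J/K

1.515e-22


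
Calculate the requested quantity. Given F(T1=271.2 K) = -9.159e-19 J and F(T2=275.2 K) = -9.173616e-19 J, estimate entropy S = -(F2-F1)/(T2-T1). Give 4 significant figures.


Step 1: dF = F2 - F1 = -9.173616e-19 - (-9.159e-19) = -1.4616e-21 J
Step 2: dT = T2 - T1 = 275.2 - 271.2 = 4 K
Step 3: S = -dF/dT = -(-1.4616e-21)/4 = 3.654e-22 J/K

3.654e-22


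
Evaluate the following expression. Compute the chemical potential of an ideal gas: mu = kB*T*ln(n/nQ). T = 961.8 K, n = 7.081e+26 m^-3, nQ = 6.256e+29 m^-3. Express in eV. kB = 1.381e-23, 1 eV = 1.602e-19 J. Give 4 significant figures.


Step 1: n/nQ = 7.081e+26/6.256e+29 = 0.001132
Step 2: ln(n/nQ) = -6.784
Step 3: mu = kB*T*ln(n/nQ) = 1.328e-20*-6.784 = -9.011e-20 J
Step 4: Convert to eV: -9.011e-20/1.602e-19 = -0.5625 eV

-0.5625


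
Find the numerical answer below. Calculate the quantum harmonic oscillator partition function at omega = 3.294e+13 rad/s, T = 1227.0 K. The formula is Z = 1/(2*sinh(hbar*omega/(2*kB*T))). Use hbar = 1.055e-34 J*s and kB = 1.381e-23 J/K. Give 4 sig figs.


Step 1: Compute x = hbar*omega/(kB*T) = 1.055e-34*3.294e+13/(1.381e-23*1227.0) = 0.2051
Step 2: x/2 = 0.1025
Step 3: sinh(x/2) = 0.1027
Step 4: Z = 1/(2*0.1027) = 4.867

4.867


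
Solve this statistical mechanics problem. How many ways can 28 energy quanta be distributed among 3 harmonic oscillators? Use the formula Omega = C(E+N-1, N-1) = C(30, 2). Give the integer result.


Step 1: Use binomial coefficient C(30, 2)
Step 2: Numerator = 30! / 28!
Step 3: Denominator = 2!
Step 4: Omega = 435

435


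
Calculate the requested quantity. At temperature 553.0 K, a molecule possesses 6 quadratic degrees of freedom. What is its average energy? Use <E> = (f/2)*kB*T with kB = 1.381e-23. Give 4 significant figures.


Step 1: f/2 = 6/2 = 3
Step 2: kB*T = 1.381e-23 * 553.0 = 7.637e-21
Step 3: <E> = 3 * 7.637e-21 = 2.291e-20 J

2.291e-20


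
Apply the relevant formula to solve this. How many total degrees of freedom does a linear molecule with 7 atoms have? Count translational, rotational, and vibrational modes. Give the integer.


Step 1: Translational DOF = 3
Step 2: Rotational DOF (linear) = 2
Step 3: Vibrational DOF = 3*7 - 5 = 16
Step 4: Total = 3 + 2 + 16 = 21

21


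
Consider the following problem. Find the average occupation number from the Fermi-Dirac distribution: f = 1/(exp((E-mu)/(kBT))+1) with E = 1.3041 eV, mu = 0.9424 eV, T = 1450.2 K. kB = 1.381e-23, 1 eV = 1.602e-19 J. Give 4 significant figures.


Step 1: (E - mu) = 1.3041 - 0.9424 = 0.3617 eV
Step 2: Convert: (E-mu)*eV = 5.794e-20 J
Step 3: x = (E-mu)*eV/(kB*T) = 2.893
Step 4: f = 1/(exp(2.893)+1) = 0.05249

0.05249


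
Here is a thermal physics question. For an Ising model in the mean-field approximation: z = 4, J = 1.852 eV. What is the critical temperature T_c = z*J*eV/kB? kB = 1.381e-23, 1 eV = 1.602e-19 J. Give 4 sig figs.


Step 1: z*J = 4*1.852 = 7.408 eV
Step 2: Convert to Joules: 7.408*1.602e-19 = 1.187e-18 J
Step 3: T_c = 1.187e-18 / 1.381e-23 = 8.593e+04 K

8.593e+04


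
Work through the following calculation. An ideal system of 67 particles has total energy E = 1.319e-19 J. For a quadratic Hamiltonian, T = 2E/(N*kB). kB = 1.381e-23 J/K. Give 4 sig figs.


Step 1: Numerator = 2*E = 2*1.319e-19 = 2.638e-19 J
Step 2: Denominator = N*kB = 67*1.381e-23 = 9.253e-22
Step 3: T = 2.638e-19 / 9.253e-22 = 285.1 K

285.1


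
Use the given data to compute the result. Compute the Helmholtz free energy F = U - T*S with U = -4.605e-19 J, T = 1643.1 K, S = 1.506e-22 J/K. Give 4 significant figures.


Step 1: T*S = 1643.1 * 1.506e-22 = 2.475e-19 J
Step 2: F = U - T*S = -4.605e-19 - 2.475e-19
Step 3: F = -7.08e-19 J

-7.08e-19


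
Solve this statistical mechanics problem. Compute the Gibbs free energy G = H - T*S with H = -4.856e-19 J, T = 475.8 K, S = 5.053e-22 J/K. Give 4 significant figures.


Step 1: T*S = 475.8 * 5.053e-22 = 2.404e-19 J
Step 2: G = H - T*S = -4.856e-19 - 2.404e-19
Step 3: G = -7.26e-19 J

-7.26e-19


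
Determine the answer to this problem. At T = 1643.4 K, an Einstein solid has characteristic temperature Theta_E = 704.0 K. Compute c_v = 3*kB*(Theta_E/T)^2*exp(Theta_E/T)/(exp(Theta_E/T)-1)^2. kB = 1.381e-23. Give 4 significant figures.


Step 1: x = Theta_E/T = 704.0/1643.4 = 0.4284
Step 2: x^2 = 0.1835
Step 3: exp(x) = 1.535
Step 4: c_v = 3*1.381e-23*0.1835*1.535/(1.535-1)^2 = 4.08e-23

4.08e-23


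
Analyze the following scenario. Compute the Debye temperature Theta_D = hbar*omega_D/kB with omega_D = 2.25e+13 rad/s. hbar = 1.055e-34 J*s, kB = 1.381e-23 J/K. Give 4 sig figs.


Step 1: hbar*omega_D = 1.055e-34 * 2.25e+13 = 2.374e-21 J
Step 2: Theta_D = 2.374e-21 / 1.381e-23
Step 3: Theta_D = 171.9 K

171.9


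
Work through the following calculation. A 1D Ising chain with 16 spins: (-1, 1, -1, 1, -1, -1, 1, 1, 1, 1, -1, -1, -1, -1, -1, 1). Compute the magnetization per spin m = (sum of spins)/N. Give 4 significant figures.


Step 1: Count up spins (+1): 7, down spins (-1): 9
Step 2: Total magnetization M = 7 - 9 = -2
Step 3: m = M/N = -2/16 = -0.125

-0.125


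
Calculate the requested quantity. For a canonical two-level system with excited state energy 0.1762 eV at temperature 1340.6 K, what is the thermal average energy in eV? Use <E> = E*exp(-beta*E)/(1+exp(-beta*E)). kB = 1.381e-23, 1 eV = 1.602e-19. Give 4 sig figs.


Step 1: beta*E = 0.1762*1.602e-19/(1.381e-23*1340.6) = 1.525
Step 2: exp(-beta*E) = 0.2177
Step 3: <E> = 0.1762*0.2177/(1+0.2177) = 0.0315 eV

0.0315


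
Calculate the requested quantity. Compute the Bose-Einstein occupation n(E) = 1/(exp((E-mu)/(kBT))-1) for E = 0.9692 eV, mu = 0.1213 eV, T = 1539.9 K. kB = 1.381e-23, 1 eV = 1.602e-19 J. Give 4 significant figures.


Step 1: (E - mu) = 0.8479 eV
Step 2: x = (E-mu)*eV/(kB*T) = 0.8479*1.602e-19/(1.381e-23*1539.9) = 6.387
Step 3: exp(x) = 594.3
Step 4: n = 1/(exp(x)-1) = 0.001686

0.001686


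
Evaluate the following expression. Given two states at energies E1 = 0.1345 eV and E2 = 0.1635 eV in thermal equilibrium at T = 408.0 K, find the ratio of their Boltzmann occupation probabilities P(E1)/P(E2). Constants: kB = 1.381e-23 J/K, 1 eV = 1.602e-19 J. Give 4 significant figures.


Step 1: Compute energy difference dE = E1 - E2 = 0.1345 - 0.1635 = -0.029 eV
Step 2: Convert to Joules: dE_J = -0.029 * 1.602e-19 = -4.646e-21 J
Step 3: Compute exponent = -dE_J / (kB * T) = -(-4.646e-21) / (1.381e-23 * 408.0) = 0.8245
Step 4: P(E1)/P(E2) = exp(0.8245) = 2.281

2.281


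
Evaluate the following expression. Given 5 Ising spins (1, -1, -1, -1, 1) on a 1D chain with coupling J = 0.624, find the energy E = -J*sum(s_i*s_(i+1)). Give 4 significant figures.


Step 1: Nearest-neighbor products: -1, 1, 1, -1
Step 2: Sum of products = 0
Step 3: E = -0.624 * 0 = 0

0


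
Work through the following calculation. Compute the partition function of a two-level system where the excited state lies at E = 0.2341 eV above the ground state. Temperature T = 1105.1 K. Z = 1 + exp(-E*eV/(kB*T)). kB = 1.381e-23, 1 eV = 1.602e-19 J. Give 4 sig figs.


Step 1: Compute beta*E = E*eV/(kB*T) = 0.2341*1.602e-19/(1.381e-23*1105.1) = 2.457
Step 2: exp(-beta*E) = exp(-2.457) = 0.08566
Step 3: Z = 1 + 0.08566 = 1.086

1.086


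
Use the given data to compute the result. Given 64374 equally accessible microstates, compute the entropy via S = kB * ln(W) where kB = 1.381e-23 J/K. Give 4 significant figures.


Step 1: ln(W) = ln(64374) = 11.07
Step 2: S = kB * ln(W) = 1.381e-23 * 11.07
Step 3: S = 1.529e-22 J/K

1.529e-22


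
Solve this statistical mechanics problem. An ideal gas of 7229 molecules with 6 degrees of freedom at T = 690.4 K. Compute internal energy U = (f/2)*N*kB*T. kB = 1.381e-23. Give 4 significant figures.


Step 1: f/2 = 6/2 = 3.0
Step 2: N*kB*T = 7229*1.381e-23*690.4 = 6.892e-17
Step 3: U = 3.0 * 6.892e-17 = 2.068e-16 J

2.068e-16


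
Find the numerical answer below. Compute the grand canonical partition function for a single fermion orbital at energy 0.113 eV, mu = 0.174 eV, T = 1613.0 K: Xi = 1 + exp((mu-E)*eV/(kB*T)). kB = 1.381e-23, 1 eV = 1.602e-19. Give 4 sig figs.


Step 1: (mu - E) = 0.174 - 0.113 = 0.061 eV
Step 2: x = (mu-E)*eV/(kB*T) = 0.061*1.602e-19/(1.381e-23*1613.0) = 0.4387
Step 3: exp(x) = 1.551
Step 4: Xi = 1 + 1.551 = 2.551

2.551


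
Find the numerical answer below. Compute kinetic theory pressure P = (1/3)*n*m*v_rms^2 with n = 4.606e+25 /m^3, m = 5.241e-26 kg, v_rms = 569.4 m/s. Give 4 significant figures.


Step 1: v_rms^2 = 569.4^2 = 3.242e+05
Step 2: n*m = 4.606e+25*5.241e-26 = 2.414
Step 3: P = (1/3)*2.414*3.242e+05 = 2.609e+05 Pa

2.609e+05


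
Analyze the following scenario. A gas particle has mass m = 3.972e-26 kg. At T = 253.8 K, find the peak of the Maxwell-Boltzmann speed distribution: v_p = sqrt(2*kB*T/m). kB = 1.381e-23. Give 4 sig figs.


Step 1: Numerator = 2*kB*T = 2*1.381e-23*253.8 = 7.01e-21
Step 2: Ratio = 7.01e-21 / 3.972e-26 = 1.765e+05
Step 3: v_p = sqrt(1.765e+05) = 420.1 m/s

420.1


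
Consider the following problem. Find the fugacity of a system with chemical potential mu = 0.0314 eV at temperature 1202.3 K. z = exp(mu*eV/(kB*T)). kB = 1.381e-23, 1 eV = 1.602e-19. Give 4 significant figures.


Step 1: Convert mu to Joules: 0.0314*1.602e-19 = 5.03e-21 J
Step 2: kB*T = 1.381e-23*1202.3 = 1.66e-20 J
Step 3: mu/(kB*T) = 0.303
Step 4: z = exp(0.303) = 1.354

1.354


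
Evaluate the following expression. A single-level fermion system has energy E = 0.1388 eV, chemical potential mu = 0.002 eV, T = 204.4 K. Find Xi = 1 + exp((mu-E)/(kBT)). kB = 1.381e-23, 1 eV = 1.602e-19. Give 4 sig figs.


Step 1: (mu - E) = 0.002 - 0.1388 = -0.1368 eV
Step 2: x = (mu-E)*eV/(kB*T) = -0.1368*1.602e-19/(1.381e-23*204.4) = -7.764
Step 3: exp(x) = 0.0004248
Step 4: Xi = 1 + 0.0004248 = 1

1


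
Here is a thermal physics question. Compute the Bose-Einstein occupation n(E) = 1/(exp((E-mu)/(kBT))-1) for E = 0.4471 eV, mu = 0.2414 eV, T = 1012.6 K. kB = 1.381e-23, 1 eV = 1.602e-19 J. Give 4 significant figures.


Step 1: (E - mu) = 0.2057 eV
Step 2: x = (E-mu)*eV/(kB*T) = 0.2057*1.602e-19/(1.381e-23*1012.6) = 2.356
Step 3: exp(x) = 10.55
Step 4: n = 1/(exp(x)-1) = 0.1047

0.1047


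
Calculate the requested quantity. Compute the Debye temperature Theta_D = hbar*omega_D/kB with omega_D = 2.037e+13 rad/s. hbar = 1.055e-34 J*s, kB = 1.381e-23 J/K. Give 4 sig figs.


Step 1: hbar*omega_D = 1.055e-34 * 2.037e+13 = 2.149e-21 J
Step 2: Theta_D = 2.149e-21 / 1.381e-23
Step 3: Theta_D = 155.6 K

155.6


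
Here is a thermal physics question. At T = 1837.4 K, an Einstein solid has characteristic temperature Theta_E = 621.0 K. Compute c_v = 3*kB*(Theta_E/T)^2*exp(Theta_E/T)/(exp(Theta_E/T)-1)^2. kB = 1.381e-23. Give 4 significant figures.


Step 1: x = Theta_E/T = 621.0/1837.4 = 0.338
Step 2: x^2 = 0.1142
Step 3: exp(x) = 1.402
Step 4: c_v = 3*1.381e-23*0.1142*1.402/(1.402-1)^2 = 4.104e-23

4.104e-23


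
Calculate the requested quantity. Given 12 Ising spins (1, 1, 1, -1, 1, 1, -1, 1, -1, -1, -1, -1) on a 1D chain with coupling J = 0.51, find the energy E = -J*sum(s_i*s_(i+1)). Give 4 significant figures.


Step 1: Nearest-neighbor products: 1, 1, -1, -1, 1, -1, -1, -1, 1, 1, 1
Step 2: Sum of products = 1
Step 3: E = -0.51 * 1 = -0.51

-0.51


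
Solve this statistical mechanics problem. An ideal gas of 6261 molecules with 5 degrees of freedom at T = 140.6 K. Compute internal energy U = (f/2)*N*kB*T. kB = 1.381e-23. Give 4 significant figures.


Step 1: f/2 = 5/2 = 2.5
Step 2: N*kB*T = 6261*1.381e-23*140.6 = 1.216e-17
Step 3: U = 2.5 * 1.216e-17 = 3.039e-17 J

3.039e-17


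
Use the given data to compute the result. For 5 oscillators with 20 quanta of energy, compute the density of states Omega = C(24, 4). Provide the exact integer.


Step 1: Use binomial coefficient C(24, 4)
Step 2: Numerator = 24! / 20!
Step 3: Denominator = 4!
Step 4: Omega = 10626

10626


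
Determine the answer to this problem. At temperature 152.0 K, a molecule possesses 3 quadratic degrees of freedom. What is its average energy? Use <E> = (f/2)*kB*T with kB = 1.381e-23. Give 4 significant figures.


Step 1: f/2 = 3/2 = 1.5
Step 2: kB*T = 1.381e-23 * 152.0 = 2.099e-21
Step 3: <E> = 1.5 * 2.099e-21 = 3.149e-21 J

3.149e-21


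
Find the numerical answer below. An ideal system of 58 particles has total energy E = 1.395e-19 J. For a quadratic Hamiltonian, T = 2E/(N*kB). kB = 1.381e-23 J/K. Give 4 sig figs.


Step 1: Numerator = 2*E = 2*1.395e-19 = 2.79e-19 J
Step 2: Denominator = N*kB = 58*1.381e-23 = 8.01e-22
Step 3: T = 2.79e-19 / 8.01e-22 = 348.3 K

348.3


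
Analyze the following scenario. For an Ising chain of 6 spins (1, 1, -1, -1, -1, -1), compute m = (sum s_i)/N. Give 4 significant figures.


Step 1: Count up spins (+1): 2, down spins (-1): 4
Step 2: Total magnetization M = 2 - 4 = -2
Step 3: m = M/N = -2/6 = -0.3333

-0.3333


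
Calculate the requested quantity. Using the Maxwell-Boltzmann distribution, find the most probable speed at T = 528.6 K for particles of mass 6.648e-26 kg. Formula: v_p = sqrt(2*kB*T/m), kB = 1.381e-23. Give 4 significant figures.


Step 1: Numerator = 2*kB*T = 2*1.381e-23*528.6 = 1.46e-20
Step 2: Ratio = 1.46e-20 / 6.648e-26 = 2.196e+05
Step 3: v_p = sqrt(2.196e+05) = 468.6 m/s

468.6


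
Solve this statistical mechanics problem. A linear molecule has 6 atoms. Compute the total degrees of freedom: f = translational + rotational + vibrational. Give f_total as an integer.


Step 1: Translational DOF = 3
Step 2: Rotational DOF (linear) = 2
Step 3: Vibrational DOF = 3*6 - 5 = 13
Step 4: Total = 3 + 2 + 13 = 18

18


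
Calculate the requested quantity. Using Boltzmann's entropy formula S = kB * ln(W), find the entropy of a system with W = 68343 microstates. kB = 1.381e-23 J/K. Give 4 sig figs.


Step 1: ln(W) = ln(68343) = 11.13
Step 2: S = kB * ln(W) = 1.381e-23 * 11.13
Step 3: S = 1.537e-22 J/K

1.537e-22


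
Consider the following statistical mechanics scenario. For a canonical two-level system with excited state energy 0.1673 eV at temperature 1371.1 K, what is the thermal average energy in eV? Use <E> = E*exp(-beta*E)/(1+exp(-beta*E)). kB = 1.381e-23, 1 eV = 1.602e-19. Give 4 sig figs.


Step 1: beta*E = 0.1673*1.602e-19/(1.381e-23*1371.1) = 1.415
Step 2: exp(-beta*E) = 0.2428
Step 3: <E> = 0.1673*0.2428/(1+0.2428) = 0.03269 eV

0.03269


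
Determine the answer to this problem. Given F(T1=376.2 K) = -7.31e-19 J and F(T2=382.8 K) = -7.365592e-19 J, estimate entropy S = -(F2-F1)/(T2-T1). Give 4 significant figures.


Step 1: dF = F2 - F1 = -7.365592e-19 - (-7.31e-19) = -5.5592e-21 J
Step 2: dT = T2 - T1 = 382.8 - 376.2 = 6.6 K
Step 3: S = -dF/dT = -(-5.5592e-21)/6.6 = 8.423e-22 J/K

8.423e-22


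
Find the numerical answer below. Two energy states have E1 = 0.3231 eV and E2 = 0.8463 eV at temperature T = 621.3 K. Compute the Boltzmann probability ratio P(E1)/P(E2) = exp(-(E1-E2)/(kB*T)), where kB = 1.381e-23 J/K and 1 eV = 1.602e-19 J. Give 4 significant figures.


Step 1: Compute energy difference dE = E1 - E2 = 0.3231 - 0.8463 = -0.5232 eV
Step 2: Convert to Joules: dE_J = -0.5232 * 1.602e-19 = -8.382e-20 J
Step 3: Compute exponent = -dE_J / (kB * T) = -(-8.382e-20) / (1.381e-23 * 621.3) = 9.769
Step 4: P(E1)/P(E2) = exp(9.769) = 1.748e+04

1.748e+04


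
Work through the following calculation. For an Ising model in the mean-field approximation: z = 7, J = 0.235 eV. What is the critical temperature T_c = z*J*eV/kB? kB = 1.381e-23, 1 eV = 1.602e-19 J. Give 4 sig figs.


Step 1: z*J = 7*0.235 = 1.645 eV
Step 2: Convert to Joules: 1.645*1.602e-19 = 2.635e-19 J
Step 3: T_c = 2.635e-19 / 1.381e-23 = 1.908e+04 K

1.908e+04


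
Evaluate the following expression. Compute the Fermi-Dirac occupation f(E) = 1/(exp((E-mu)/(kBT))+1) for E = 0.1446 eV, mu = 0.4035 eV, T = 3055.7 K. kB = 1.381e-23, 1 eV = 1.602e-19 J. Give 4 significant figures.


Step 1: (E - mu) = 0.1446 - 0.4035 = -0.2589 eV
Step 2: Convert: (E-mu)*eV = -4.148e-20 J
Step 3: x = (E-mu)*eV/(kB*T) = -0.9829
Step 4: f = 1/(exp(-0.9829)+1) = 0.7277

0.7277


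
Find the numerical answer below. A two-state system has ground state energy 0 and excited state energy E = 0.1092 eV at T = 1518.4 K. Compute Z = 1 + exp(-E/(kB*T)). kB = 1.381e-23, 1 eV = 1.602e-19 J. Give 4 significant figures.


Step 1: Compute beta*E = E*eV/(kB*T) = 0.1092*1.602e-19/(1.381e-23*1518.4) = 0.8343
Step 2: exp(-beta*E) = exp(-0.8343) = 0.4342
Step 3: Z = 1 + 0.4342 = 1.434

1.434


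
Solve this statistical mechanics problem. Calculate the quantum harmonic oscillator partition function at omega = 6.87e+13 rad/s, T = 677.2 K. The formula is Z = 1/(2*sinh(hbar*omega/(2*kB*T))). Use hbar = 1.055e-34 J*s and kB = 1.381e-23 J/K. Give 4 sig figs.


Step 1: Compute x = hbar*omega/(kB*T) = 1.055e-34*6.87e+13/(1.381e-23*677.2) = 0.775
Step 2: x/2 = 0.3875
Step 3: sinh(x/2) = 0.3973
Step 4: Z = 1/(2*0.3973) = 1.259

1.259


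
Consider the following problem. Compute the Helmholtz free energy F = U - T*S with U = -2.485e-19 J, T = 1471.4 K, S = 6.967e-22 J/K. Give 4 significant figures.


Step 1: T*S = 1471.4 * 6.967e-22 = 1.025e-18 J
Step 2: F = U - T*S = -2.485e-19 - 1.025e-18
Step 3: F = -1.274e-18 J

-1.274e-18


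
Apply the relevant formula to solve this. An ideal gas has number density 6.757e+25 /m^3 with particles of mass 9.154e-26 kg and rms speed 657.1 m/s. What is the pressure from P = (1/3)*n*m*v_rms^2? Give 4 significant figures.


Step 1: v_rms^2 = 657.1^2 = 4.318e+05
Step 2: n*m = 6.757e+25*9.154e-26 = 6.185
Step 3: P = (1/3)*6.185*4.318e+05 = 8.902e+05 Pa

8.902e+05


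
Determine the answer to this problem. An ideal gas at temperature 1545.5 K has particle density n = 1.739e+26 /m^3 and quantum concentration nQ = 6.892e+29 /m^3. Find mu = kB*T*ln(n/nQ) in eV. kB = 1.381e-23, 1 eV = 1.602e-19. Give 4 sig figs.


Step 1: n/nQ = 1.739e+26/6.892e+29 = 0.0002523
Step 2: ln(n/nQ) = -8.285
Step 3: mu = kB*T*ln(n/nQ) = 2.134e-20*-8.285 = -1.768e-19 J
Step 4: Convert to eV: -1.768e-19/1.602e-19 = -1.104 eV

-1.104


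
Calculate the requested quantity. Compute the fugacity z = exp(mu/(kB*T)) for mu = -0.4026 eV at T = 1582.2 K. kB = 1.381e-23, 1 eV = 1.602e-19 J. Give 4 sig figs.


Step 1: Convert mu to Joules: -0.4026*1.602e-19 = -6.45e-20 J
Step 2: kB*T = 1.381e-23*1582.2 = 2.185e-20 J
Step 3: mu/(kB*T) = -2.952
Step 4: z = exp(-2.952) = 0.05225

0.05225


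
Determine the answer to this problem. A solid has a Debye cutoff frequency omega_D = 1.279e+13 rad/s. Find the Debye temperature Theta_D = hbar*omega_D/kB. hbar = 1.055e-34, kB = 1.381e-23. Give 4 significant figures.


Step 1: hbar*omega_D = 1.055e-34 * 1.279e+13 = 1.349e-21 J
Step 2: Theta_D = 1.349e-21 / 1.381e-23
Step 3: Theta_D = 97.71 K

97.71


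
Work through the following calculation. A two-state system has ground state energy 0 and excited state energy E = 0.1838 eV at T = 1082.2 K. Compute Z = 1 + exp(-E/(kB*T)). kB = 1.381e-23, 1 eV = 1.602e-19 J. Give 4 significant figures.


Step 1: Compute beta*E = E*eV/(kB*T) = 0.1838*1.602e-19/(1.381e-23*1082.2) = 1.97
Step 2: exp(-beta*E) = exp(-1.97) = 0.1394
Step 3: Z = 1 + 0.1394 = 1.139

1.139


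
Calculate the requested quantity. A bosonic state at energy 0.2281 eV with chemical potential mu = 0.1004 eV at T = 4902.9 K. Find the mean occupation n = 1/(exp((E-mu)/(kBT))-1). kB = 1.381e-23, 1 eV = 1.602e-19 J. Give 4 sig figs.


Step 1: (E - mu) = 0.1277 eV
Step 2: x = (E-mu)*eV/(kB*T) = 0.1277*1.602e-19/(1.381e-23*4902.9) = 0.3021
Step 3: exp(x) = 1.353
Step 4: n = 1/(exp(x)-1) = 2.835

2.835


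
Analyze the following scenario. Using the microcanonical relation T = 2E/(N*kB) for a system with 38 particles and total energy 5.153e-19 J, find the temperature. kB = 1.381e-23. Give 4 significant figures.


Step 1: Numerator = 2*E = 2*5.153e-19 = 1.031e-18 J
Step 2: Denominator = N*kB = 38*1.381e-23 = 5.248e-22
Step 3: T = 1.031e-18 / 5.248e-22 = 1964 K

1964


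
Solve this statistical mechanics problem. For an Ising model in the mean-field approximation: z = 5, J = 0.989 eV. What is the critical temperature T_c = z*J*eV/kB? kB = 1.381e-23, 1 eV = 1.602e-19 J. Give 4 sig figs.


Step 1: z*J = 5*0.989 = 4.945 eV
Step 2: Convert to Joules: 4.945*1.602e-19 = 7.922e-19 J
Step 3: T_c = 7.922e-19 / 1.381e-23 = 5.736e+04 K

5.736e+04


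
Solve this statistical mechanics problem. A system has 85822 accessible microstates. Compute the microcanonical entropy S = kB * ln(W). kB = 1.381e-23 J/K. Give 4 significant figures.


Step 1: ln(W) = ln(85822) = 11.36
Step 2: S = kB * ln(W) = 1.381e-23 * 11.36
Step 3: S = 1.569e-22 J/K

1.569e-22


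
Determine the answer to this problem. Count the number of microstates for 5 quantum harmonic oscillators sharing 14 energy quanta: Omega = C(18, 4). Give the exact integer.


Step 1: Use binomial coefficient C(18, 4)
Step 2: Numerator = 18! / 14!
Step 3: Denominator = 4!
Step 4: Omega = 3060

3060


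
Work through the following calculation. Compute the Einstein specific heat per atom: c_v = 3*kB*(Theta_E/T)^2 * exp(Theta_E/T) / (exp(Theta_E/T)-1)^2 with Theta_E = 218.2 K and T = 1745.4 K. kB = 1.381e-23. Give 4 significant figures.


Step 1: x = Theta_E/T = 218.2/1745.4 = 0.125
Step 2: x^2 = 0.01563
Step 3: exp(x) = 1.133
Step 4: c_v = 3*1.381e-23*0.01563*1.133/(1.133-1)^2 = 4.138e-23

4.138e-23


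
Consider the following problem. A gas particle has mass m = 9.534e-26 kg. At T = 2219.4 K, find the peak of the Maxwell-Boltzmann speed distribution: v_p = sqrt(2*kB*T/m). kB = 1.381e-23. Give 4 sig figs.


Step 1: Numerator = 2*kB*T = 2*1.381e-23*2219.4 = 6.13e-20
Step 2: Ratio = 6.13e-20 / 9.534e-26 = 6.43e+05
Step 3: v_p = sqrt(6.43e+05) = 801.8 m/s

801.8


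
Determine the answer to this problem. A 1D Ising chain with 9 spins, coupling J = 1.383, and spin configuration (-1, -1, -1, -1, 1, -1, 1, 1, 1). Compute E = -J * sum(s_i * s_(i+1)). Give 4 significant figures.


Step 1: Nearest-neighbor products: 1, 1, 1, -1, -1, -1, 1, 1
Step 2: Sum of products = 2
Step 3: E = -1.383 * 2 = -2.766

-2.766


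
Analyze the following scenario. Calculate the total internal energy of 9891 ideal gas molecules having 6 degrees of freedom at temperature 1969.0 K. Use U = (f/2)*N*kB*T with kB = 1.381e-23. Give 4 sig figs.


Step 1: f/2 = 6/2 = 3.0
Step 2: N*kB*T = 9891*1.381e-23*1969.0 = 2.69e-16
Step 3: U = 3.0 * 2.69e-16 = 8.069e-16 J

8.069e-16


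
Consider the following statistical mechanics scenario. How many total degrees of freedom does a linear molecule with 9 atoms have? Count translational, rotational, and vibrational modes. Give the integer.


Step 1: Translational DOF = 3
Step 2: Rotational DOF (linear) = 2
Step 3: Vibrational DOF = 3*9 - 5 = 22
Step 4: Total = 3 + 2 + 22 = 27

27


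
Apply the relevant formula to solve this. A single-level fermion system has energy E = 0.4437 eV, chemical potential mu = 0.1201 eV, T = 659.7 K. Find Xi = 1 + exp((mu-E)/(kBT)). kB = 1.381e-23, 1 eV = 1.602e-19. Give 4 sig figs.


Step 1: (mu - E) = 0.1201 - 0.4437 = -0.3236 eV
Step 2: x = (mu-E)*eV/(kB*T) = -0.3236*1.602e-19/(1.381e-23*659.7) = -5.69
Step 3: exp(x) = 0.003379
Step 4: Xi = 1 + 0.003379 = 1.003

1.003


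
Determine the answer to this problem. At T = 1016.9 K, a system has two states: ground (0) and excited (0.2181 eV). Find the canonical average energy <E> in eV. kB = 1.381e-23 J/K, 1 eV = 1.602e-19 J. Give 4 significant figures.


Step 1: beta*E = 0.2181*1.602e-19/(1.381e-23*1016.9) = 2.488
Step 2: exp(-beta*E) = 0.08308
Step 3: <E> = 0.2181*0.08308/(1+0.08308) = 0.01673 eV

0.01673


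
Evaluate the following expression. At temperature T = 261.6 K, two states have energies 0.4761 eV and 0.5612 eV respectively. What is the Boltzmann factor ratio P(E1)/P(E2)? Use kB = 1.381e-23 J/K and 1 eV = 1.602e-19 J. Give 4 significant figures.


Step 1: Compute energy difference dE = E1 - E2 = 0.4761 - 0.5612 = -0.0851 eV
Step 2: Convert to Joules: dE_J = -0.0851 * 1.602e-19 = -1.363e-20 J
Step 3: Compute exponent = -dE_J / (kB * T) = -(-1.363e-20) / (1.381e-23 * 261.6) = 3.774
Step 4: P(E1)/P(E2) = exp(3.774) = 43.54

43.54


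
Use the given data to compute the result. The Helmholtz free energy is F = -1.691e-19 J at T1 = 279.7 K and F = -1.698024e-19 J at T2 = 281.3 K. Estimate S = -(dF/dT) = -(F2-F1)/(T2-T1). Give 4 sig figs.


Step 1: dF = F2 - F1 = -1.698024e-19 - (-1.691e-19) = -7.024e-22 J
Step 2: dT = T2 - T1 = 281.3 - 279.7 = 1.6 K
Step 3: S = -dF/dT = -(-7.024e-22)/1.6 = 4.39e-22 J/K

4.39e-22


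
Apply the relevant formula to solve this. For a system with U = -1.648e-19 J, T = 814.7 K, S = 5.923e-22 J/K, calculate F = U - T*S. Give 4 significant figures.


Step 1: T*S = 814.7 * 5.923e-22 = 4.825e-19 J
Step 2: F = U - T*S = -1.648e-19 - 4.825e-19
Step 3: F = -6.473e-19 J

-6.473e-19


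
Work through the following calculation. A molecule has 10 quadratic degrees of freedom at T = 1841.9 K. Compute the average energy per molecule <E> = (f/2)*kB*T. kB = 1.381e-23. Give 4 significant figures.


Step 1: f/2 = 10/2 = 5
Step 2: kB*T = 1.381e-23 * 1841.9 = 2.544e-20
Step 3: <E> = 5 * 2.544e-20 = 1.272e-19 J

1.272e-19


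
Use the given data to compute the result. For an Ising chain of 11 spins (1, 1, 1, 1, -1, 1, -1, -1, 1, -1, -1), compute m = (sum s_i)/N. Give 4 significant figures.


Step 1: Count up spins (+1): 6, down spins (-1): 5
Step 2: Total magnetization M = 6 - 5 = 1
Step 3: m = M/N = 1/11 = 0.09091

0.09091


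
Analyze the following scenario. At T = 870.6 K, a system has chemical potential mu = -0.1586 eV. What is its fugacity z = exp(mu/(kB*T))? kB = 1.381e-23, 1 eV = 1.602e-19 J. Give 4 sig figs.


Step 1: Convert mu to Joules: -0.1586*1.602e-19 = -2.541e-20 J
Step 2: kB*T = 1.381e-23*870.6 = 1.202e-20 J
Step 3: mu/(kB*T) = -2.113
Step 4: z = exp(-2.113) = 0.1208

0.1208


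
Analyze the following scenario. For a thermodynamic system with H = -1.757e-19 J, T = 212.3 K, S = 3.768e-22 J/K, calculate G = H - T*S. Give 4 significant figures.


Step 1: T*S = 212.3 * 3.768e-22 = 7.999e-20 J
Step 2: G = H - T*S = -1.757e-19 - 7.999e-20
Step 3: G = -2.557e-19 J

-2.557e-19


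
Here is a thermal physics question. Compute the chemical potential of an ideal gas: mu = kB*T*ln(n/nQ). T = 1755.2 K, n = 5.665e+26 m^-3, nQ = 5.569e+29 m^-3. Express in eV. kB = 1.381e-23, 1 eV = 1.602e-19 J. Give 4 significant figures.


Step 1: n/nQ = 5.665e+26/5.569e+29 = 0.001017
Step 2: ln(n/nQ) = -6.891
Step 3: mu = kB*T*ln(n/nQ) = 2.424e-20*-6.891 = -1.67e-19 J
Step 4: Convert to eV: -1.67e-19/1.602e-19 = -1.043 eV

-1.043


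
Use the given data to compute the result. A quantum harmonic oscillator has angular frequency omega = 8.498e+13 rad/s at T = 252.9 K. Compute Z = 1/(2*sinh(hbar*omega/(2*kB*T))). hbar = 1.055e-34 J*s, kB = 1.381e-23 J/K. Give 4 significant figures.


Step 1: Compute x = hbar*omega/(kB*T) = 1.055e-34*8.498e+13/(1.381e-23*252.9) = 2.567
Step 2: x/2 = 1.284
Step 3: sinh(x/2) = 1.666
Step 4: Z = 1/(2*1.666) = 0.3001

0.3001


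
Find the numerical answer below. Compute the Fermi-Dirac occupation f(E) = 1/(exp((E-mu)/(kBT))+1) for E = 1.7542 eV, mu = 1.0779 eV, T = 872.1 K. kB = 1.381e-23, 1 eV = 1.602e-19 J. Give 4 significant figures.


Step 1: (E - mu) = 1.7542 - 1.0779 = 0.6763 eV
Step 2: Convert: (E-mu)*eV = 1.083e-19 J
Step 3: x = (E-mu)*eV/(kB*T) = 8.996
Step 4: f = 1/(exp(8.996)+1) = 0.0001239

0.0001239


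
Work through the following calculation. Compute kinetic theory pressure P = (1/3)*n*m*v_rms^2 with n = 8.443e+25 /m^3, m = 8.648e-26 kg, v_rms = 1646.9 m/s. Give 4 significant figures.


Step 1: v_rms^2 = 1646.9^2 = 2.712e+06
Step 2: n*m = 8.443e+25*8.648e-26 = 7.302
Step 3: P = (1/3)*7.302*2.712e+06 = 6.601e+06 Pa

6.601e+06
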